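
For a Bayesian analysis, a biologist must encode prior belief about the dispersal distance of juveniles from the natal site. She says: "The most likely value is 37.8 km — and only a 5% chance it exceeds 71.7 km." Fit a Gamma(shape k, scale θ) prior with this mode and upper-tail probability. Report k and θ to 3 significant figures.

Gamma(k,θ) with k>1 has mode (k−1)θ, so θ = 37.8/(k−1).
Need P(X < 71.7) = 0.95 with θ tied to k this way. Start at k = 2, θ = 37.8: P(X<71.7) ≈ 0.565.
Too low — raise k to concentrate. Iterating converges to k ≈ 7.78.
Then θ = 37.8/(7.78−1) ≈ 5.57.

k ≈ 7.78, θ ≈ 5.57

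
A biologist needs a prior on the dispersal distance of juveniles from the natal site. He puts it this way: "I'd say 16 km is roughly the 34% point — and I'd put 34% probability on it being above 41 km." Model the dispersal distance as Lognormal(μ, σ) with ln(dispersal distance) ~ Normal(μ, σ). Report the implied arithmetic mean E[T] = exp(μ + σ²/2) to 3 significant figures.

If T ~ Lognormal(μ,σ) then ln T ~ Normal(μ,σ), so the p-quantile of ln T is μ + z_p·σ.
ln(16) = 2.773 and ln(41) = 3.714; z_{0.34} = -0.4125, z_{0.66} = 0.4125.
σ = (3.714 − 2.773)/(0.4125 − (-0.4125)) = 1.141.
μ = 2.773 − (-0.4125)·1.141 = 3.243.
E[T] = exp(μ + σ²/2) = exp(3.243 + 0.6506) = 49.1 km.

E[T] ≈ 49.1 km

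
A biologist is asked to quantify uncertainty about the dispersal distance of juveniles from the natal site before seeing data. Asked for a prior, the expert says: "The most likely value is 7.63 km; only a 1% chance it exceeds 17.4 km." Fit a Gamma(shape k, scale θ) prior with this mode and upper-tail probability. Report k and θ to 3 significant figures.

Gamma(k,θ) with k>1 has mode (k−1)θ, so θ = 7.63/(k−1).
Need P(X < 17.4) = 0.99 with θ tied to k this way. Start at k = 2, θ = 7.63: P(X<17.4) ≈ 0.665.
Too low — raise k to concentrate. Iterating converges to k ≈ 8.04.
Then θ = 7.63/(8.04−1) ≈ 1.08.

k ≈ 8.04, θ ≈ 1.08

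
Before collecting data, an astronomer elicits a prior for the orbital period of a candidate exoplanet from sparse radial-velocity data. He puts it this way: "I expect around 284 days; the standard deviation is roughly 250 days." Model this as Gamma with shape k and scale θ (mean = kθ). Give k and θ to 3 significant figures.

For Gamma(k, scale θ): mean = kθ, variance = kθ², so CV = 1/√k.
CV = SD/mean = 250/284 = 0.8803, hence k = 1/CV² = 1.29.
Then θ = mean/k = 284/1.29 = 220.

k ≈ 1.29, θ ≈ 220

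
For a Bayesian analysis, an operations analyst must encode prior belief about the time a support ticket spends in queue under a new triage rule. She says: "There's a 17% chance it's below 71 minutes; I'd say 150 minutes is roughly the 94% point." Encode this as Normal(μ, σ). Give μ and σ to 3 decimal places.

The p-quantile of Normal(μ,σ) is μ + z_p·σ, with z_{0.17} = -0.9542 and z_{0.94} = 1.555.
Eliminate σ: μ = (z₂·x₁ − z₁·x₂)/(z₂ − z₁) = (1.555·71 − (-0.9542)·150)/2.509 = 101.044.
Then σ = (x₂ − x₁)/(z₂ − z₁) = (150 − 71)/2.509 = 31.487.

μ = 101.044, σ = 31.487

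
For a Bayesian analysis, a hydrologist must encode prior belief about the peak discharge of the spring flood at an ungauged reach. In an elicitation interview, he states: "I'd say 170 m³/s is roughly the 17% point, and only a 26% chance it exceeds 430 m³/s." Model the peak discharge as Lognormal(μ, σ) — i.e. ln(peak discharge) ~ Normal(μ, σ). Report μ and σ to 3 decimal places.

If T ~ Lognormal(μ,σ) then ln T ~ Normal(μ,σ), so the p-quantile of ln T is μ + z_p·σ.
ln(170) = 5.136 and ln(430) = 6.064; z_{0.17} = -0.9542, z_{0.74} = 0.6433.
σ = (6.064 − 5.136)/(0.6433 − (-0.9542)) = 0.581.
μ = 5.136 − (-0.9542)·0.581 = 5.690.

μ ≈ 5.690, σ ≈ 0.581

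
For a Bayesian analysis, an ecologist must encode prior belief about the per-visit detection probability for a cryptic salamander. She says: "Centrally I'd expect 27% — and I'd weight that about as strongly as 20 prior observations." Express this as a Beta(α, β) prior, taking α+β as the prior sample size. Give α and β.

α = 5.4, β = 14.6

Under the effective-sample-size interpretation, Beta(α, β) has prior mean α/(α+β) and prior sample size α+β.
So α+β = 20 and α/(α+β) = 0.27, giving α = 0.27·20 = 5.4 and β = 20 − 5.4 = 14.6.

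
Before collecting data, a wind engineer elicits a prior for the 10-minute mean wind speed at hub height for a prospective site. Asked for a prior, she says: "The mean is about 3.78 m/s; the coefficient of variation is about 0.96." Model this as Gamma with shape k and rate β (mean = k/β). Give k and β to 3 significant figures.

For Gamma(k, rate β): mean = k/β, variance = k/β², so CV = 1/√k.
CV = 0.96, hence k = 1/CV² = 1.09.
Then β = k/mean = 1.09/3.78 = 0.287.

k ≈ 1.09, β ≈ 0.287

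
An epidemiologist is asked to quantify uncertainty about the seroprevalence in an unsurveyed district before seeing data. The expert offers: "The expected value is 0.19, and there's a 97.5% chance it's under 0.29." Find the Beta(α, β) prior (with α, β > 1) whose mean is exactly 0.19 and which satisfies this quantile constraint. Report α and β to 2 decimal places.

α ≈ 13.07, β ≈ 55.70

With mean 0.19 fixed, write α = 0.19s, β = 0.81s where s = α+β.
Need P(θ < 0.29) = 0.975 under Beta(0.19s, 0.81s). Normal approximation: (q−m)/√(m(1−m)/s) ≈ z_{0.975} = 1.96, so s ≈ 0.19·0.81·(1.96)²/(0.29−0.19)² = 59.1.
At s = 59.1: P(θ<0.29) ≈ 0.966. Adjusting to match 0.975 gives s ≈ 68.77.
So α = 0.19·68.77 ≈ 13.07, β = 0.81·68.77 ≈ 55.70.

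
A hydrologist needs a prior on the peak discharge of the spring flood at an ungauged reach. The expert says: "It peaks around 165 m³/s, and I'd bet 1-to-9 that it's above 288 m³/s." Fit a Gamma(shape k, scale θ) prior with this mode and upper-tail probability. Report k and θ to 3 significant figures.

k ≈ 7.12, θ ≈ 27

Gamma(k,θ) with k>1 has mode (k−1)θ, so θ = 165/(k−1).
Need P(X < 288) = 0.9 with θ tied to k this way. Start at k = 2, θ = 165: P(X<288) ≈ 0.521.
Too low — raise k to concentrate. Iterating converges to k ≈ 7.12.
Then θ = 165/(7.12−1) ≈ 27.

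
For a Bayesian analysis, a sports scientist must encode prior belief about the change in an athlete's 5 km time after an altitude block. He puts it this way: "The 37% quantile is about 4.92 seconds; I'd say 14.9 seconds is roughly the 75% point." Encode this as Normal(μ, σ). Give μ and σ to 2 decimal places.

μ = 8.21, σ = 9.92

The p-quantile of Normal(μ,σ) is μ + z_p·σ, with z_{0.37} = -0.3319 and z_{0.75} = 0.6745.
Eliminate σ: μ = (z₂·x₁ − z₁·x₂)/(z₂ − z₁) = (0.6745·4.92 − (-0.3319)·14.9)/1.006 = 8.21.
Then σ = (x₂ − x₁)/(z₂ − z₁) = (14.9 − 4.92)/1.006 = 9.92.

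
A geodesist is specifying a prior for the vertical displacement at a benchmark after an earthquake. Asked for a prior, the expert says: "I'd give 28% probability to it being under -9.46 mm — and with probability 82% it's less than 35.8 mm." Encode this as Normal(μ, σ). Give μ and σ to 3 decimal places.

μ = 8.147, σ = 30.209

For Normal(μ,σ), the p-quantile is μ + z_p·σ. Here z_{0.28} = -0.5828, z_{0.82} = 0.9154.
So -9.46 = μ − 0.5828σ and 35.8 = μ + 0.9154σ.
Subtracting: σ = (35.8 − -9.46)/(0.9154 − (-0.5828)) = 30.209.
Then μ = -9.46 − (-0.5828)·30.209 = 8.147.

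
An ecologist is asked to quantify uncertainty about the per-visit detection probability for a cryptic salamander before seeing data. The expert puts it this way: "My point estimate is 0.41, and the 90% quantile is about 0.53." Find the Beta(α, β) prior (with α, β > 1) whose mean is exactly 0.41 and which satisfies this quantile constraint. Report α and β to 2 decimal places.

α ≈ 11.44, β ≈ 16.46

With mean 0.41 fixed, write α = 0.41s, β = 0.59s where s = α+β.
Need P(θ < 0.53) = 0.9 under Beta(0.41s, 0.59s). Normal approximation: (q−m)/√(m(1−m)/s) ≈ z_{0.9} = 1.28, so s ≈ 0.41·0.59·(1.28)²/(0.53−0.41)² = 27.6.
At s = 27.6: P(θ<0.53) ≈ 0.899. Adjusting to match 0.9 gives s ≈ 27.89.
So α = 0.41·27.89 ≈ 11.44, β = 0.59·27.89 ≈ 16.46.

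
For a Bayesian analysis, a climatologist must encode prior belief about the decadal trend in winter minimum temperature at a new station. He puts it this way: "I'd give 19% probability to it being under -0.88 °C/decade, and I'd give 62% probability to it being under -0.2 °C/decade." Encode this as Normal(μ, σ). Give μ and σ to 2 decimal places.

The p-quantile of Normal(μ,σ) is μ + z_p·σ, with z_{0.19} = -0.8779 and z_{0.62} = 0.3055.
Eliminate σ: μ = (z₂·x₁ − z₁·x₂)/(z₂ − z₁) = (0.3055·-0.88 − (-0.8779)·-0.2)/1.183 = -0.38.
Then σ = (x₂ − x₁)/(z₂ − z₁) = (-0.2 − -0.88)/1.183 = 0.57.

μ = -0.38, σ = 0.57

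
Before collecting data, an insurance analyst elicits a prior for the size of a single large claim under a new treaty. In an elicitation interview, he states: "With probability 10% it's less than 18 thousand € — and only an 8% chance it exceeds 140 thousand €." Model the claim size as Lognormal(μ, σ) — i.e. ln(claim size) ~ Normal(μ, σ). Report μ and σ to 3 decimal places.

μ ≈ 3.869, σ ≈ 0.764

If T ~ Lognormal(μ,σ) then ln T ~ Normal(μ,σ), so the p-quantile of ln T is μ + z_p·σ.
ln(18) = 2.89 and ln(140) = 4.942; z_{0.1} = -1.282, z_{0.92} = 1.405.
σ = (4.942 − 2.89)/(1.405 − (-1.282)) = 0.764.
μ = 2.89 − (-1.282)·0.764 = 3.869.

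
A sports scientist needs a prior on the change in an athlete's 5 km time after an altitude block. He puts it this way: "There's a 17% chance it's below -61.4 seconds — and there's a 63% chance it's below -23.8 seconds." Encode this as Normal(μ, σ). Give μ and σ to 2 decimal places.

μ = -33.50, σ = 29.24

The p-quantile of Normal(μ,σ) is μ + z_p·σ, with z_{0.17} = -0.9542 and z_{0.63} = 0.3319.
Eliminate σ: μ = (z₂·x₁ − z₁·x₂)/(z₂ − z₁) = (0.3319·-61.4 − (-0.9542)·-23.8)/1.286 = -33.50.
Then σ = (x₂ − x₁)/(z₂ − z₁) = (-23.8 − -61.4)/1.286 = 29.24.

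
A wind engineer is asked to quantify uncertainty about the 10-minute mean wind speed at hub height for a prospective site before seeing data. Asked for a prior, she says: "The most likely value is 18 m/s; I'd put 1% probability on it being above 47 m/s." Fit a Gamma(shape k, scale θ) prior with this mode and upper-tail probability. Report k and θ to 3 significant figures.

k ≈ 6.05, θ ≈ 3.57

Gamma(k,θ) with k>1 has mode (k−1)θ, so θ = 18/(k−1).
Need P(X < 47) = 0.99 with θ tied to k this way. Start at k = 2, θ = 18: P(X<47) ≈ 0.735.
Too low — raise k to concentrate. Iterating converges to k ≈ 6.05.
Then θ = 18/(6.05−1) ≈ 3.57.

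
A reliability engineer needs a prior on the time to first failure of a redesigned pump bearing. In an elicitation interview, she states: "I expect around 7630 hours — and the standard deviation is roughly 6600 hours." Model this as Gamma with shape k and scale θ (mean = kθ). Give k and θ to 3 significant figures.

k ≈ 1.34, θ ≈ 5710

For Gamma(k, scale θ): mean = kθ, variance = kθ², so CV = 1/√k.
CV = SD/mean = 6600/7630 = 0.865, hence k = 1/CV² = 1.34.
Then θ = mean/k = 7630/1.34 = 5710.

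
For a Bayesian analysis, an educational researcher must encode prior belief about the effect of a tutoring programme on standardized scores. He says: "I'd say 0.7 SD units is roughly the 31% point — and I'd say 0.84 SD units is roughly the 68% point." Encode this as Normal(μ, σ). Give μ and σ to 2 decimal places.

μ = 0.77, σ = 0.15

For Normal(μ,σ), the p-quantile is μ + z_p·σ. Here z_{0.31} = -0.4959, z_{0.68} = 0.4677.
So 0.7 = μ − 0.4959σ and 0.84 = μ + 0.4677σ.
Subtracting: σ = (0.84 − 0.7)/(0.4677 − (-0.4959)) = 0.15.
Then μ = 0.7 − (-0.4959)·0.15 = 0.77.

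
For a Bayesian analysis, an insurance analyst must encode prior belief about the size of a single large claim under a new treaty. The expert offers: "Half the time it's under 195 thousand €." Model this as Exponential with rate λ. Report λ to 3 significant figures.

λ ≈ 0.00355

Exponential median = ln 2 / λ, so λ = ln 2 / 195.0 = 0.00355.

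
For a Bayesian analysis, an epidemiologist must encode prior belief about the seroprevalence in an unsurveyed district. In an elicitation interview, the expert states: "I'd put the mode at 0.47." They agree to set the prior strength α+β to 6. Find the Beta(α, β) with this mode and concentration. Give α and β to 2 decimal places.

For α,β > 1 the Beta mode is (α−1)/(α+β−2). With α+β = 6, the mode is (α−1)/4.
Set (α−1)/4 = 0.47 → α = 1 + 0.47·4 = 2.88.
β = 6 − α = 3.12.

α = 2.88, β = 3.12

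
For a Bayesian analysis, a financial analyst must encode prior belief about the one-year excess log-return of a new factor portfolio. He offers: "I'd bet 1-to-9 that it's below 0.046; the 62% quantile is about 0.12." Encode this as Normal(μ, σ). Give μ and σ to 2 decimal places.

For Normal(μ,σ), the p-quantile is μ + z_p·σ. Here z_{0.1} = -1.282, z_{0.62} = 0.3055.
So 0.046 = μ − 1.282σ and 0.12 = μ + 0.3055σ.
Subtracting: σ = (0.12 − 0.046)/(0.3055 − (-1.282)) = 0.05.
Then μ = 0.046 − (-1.282)·0.05 = 0.11.

μ = 0.11, σ = 0.05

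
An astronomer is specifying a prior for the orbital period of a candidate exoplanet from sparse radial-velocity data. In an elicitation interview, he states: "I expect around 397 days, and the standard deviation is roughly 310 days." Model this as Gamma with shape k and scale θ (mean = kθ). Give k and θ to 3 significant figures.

For Gamma(k, scale θ): mean = kθ, variance = kθ², so CV = 1/√k.
CV = SD/mean = 310/397 = 0.7809, hence k = 1/CV² = 1.64.
Then θ = mean/k = 397/1.64 = 242.

k ≈ 1.64, θ ≈ 242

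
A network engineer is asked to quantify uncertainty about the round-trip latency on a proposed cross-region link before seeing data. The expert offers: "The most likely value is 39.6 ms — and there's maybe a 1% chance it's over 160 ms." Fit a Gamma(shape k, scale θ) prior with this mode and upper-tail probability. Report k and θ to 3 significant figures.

k ≈ 3.14, θ ≈ 18.5

Gamma(k,θ) with k>1 has mode (k−1)θ, so θ = 39.6/(k−1).
Need P(X < 160) = 0.99 with θ tied to k this way. Start at k = 2, θ = 39.6: P(X<160) ≈ 0.911.
Too low — raise k to concentrate. Iterating converges to k ≈ 3.14.
Then θ = 39.6/(3.14−1) ≈ 18.5.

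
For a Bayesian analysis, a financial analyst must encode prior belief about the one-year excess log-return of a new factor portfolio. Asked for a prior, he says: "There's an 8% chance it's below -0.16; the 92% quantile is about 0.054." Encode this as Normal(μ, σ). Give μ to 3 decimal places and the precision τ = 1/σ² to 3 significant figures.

The p-quantile of Normal(μ,σ) is μ + z_p·σ, with z_{0.08} = -1.405 and z_{0.92} = 1.405.
Eliminate σ: μ = (z₂·x₁ − z₁·x₂)/(z₂ − z₁) = (1.405·-0.16 − (-1.405)·0.054)/2.81 = -0.053.
Then σ = (x₂ − x₁)/(z₂ − z₁) = (0.054 − -0.16)/2.81 = 0.076.
Precision τ = 1/σ² = 1/0.07615² = 172.

μ = -0.053, τ = 172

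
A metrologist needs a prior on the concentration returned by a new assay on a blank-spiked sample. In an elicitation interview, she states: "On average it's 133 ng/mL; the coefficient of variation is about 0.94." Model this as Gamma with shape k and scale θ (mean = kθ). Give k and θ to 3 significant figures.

k ≈ 1.13, θ ≈ 118

For Gamma(k, scale θ): mean = kθ, variance = kθ², so CV = 1/√k.
CV = 0.94, hence k = 1/CV² = 1.13.
Then θ = mean/k = 133/1.13 = 118.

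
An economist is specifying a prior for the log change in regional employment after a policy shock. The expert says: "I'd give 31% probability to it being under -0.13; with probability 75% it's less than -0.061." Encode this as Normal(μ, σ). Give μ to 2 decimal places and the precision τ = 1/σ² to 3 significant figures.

The p-quantile of Normal(μ,σ) is μ + z_p·σ, with z_{0.31} = -0.4959 and z_{0.75} = 0.6745.
Eliminate σ: μ = (z₂·x₁ − z₁·x₂)/(z₂ − z₁) = (0.6745·-0.13 − (-0.4959)·-0.061)/1.17 = -0.10.
Then σ = (x₂ − x₁)/(z₂ − z₁) = (-0.061 − -0.13)/1.17 = 0.06.
Precision τ = 1/σ² = 1/0.05896² = 288.

μ = -0.10, τ = 288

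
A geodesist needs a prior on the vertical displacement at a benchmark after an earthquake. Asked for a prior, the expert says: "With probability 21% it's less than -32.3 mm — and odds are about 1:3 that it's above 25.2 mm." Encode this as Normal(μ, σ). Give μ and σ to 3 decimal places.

μ = -0.989, σ = 38.827

For Normal(μ,σ), the p-quantile is μ + z_p·σ. Here z_{0.21} = -0.8064, z_{0.75} = 0.6745.
So -32.3 = μ − 0.8064σ and 25.2 = μ + 0.6745σ.
Subtracting: σ = (25.2 − -32.3)/(0.6745 − (-0.8064)) = 38.827.
Then μ = -32.3 − (-0.8064)·38.827 = -0.989.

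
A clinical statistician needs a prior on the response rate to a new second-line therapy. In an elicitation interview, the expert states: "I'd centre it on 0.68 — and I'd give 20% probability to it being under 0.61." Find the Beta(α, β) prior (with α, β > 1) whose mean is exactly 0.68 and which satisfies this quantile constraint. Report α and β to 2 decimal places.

With mean 0.68 fixed, write α = 0.68s, β = 0.32s where s = α+β.
Need P(θ < 0.61) = 0.2 under Beta(0.68s, 0.32s). Normal approximation: (q−m)/√(m(1−m)/s) ≈ z_{0.2} = -0.842, so s ≈ 0.68·0.32·(-0.842)²/(0.61−0.68)² = 31.5.
At s = 31.5: P(θ<0.61) ≈ 0.196. Adjusting to match 0.2 gives s ≈ 30.42.
So α = 0.68·30.42 ≈ 20.68, β = 0.32·30.42 ≈ 9.73.

α ≈ 20.68, β ≈ 9.73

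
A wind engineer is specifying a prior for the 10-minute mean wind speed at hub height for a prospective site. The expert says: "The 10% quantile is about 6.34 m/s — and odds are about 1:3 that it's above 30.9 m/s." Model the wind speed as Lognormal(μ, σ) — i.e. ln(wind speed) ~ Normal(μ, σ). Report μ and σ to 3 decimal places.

If T ~ Lognormal(μ,σ) then ln T ~ Normal(μ,σ), so the p-quantile of ln T is μ + z_p·σ.
ln(6.34) = 1.847 and ln(30.9) = 3.431; z_{0.1} = -1.282, z_{0.75} = 0.6745.
σ = (3.431 − 1.847)/(0.6745 − (-1.282)) = 0.810.
μ = 1.847 − (-1.282)·0.810 = 2.885.

μ ≈ 2.885, σ ≈ 0.810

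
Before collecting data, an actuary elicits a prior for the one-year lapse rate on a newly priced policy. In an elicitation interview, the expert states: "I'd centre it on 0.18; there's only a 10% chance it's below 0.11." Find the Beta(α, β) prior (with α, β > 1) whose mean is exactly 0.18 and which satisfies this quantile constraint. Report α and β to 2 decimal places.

With mean 0.18 fixed, write α = 0.18s, β = 0.82s where s = α+β.
Need P(θ < 0.11) = 0.1 under Beta(0.18s, 0.82s). Normal approximation: (q−m)/√(m(1−m)/s) ≈ z_{0.1} = -1.28, so s ≈ 0.18·0.82·(-1.28)²/(0.11−0.18)² = 49.5.
At s = 49.5: P(θ<0.11) ≈ 0.085. Adjusting to match 0.1 gives s ≈ 44.05.
So α = 0.18·44.05 ≈ 7.93, β = 0.82·44.05 ≈ 36.12.

α ≈ 7.93, β ≈ 36.12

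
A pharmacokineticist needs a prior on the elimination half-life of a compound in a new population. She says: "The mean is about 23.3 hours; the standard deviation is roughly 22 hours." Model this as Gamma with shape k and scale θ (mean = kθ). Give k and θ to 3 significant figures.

For Gamma(k, scale θ): mean = kθ, variance = kθ², so CV = 1/√k.
CV = SD/mean = 22/23.3 = 0.9442, hence k = 1/CV² = 1.12.
Then θ = mean/k = 23.3/1.12 = 20.8.

k ≈ 1.12, θ ≈ 20.8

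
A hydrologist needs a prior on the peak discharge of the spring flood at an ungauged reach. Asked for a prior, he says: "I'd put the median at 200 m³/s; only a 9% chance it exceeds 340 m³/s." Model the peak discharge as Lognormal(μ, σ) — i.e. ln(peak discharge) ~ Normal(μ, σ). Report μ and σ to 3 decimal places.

μ ≈ 5.298, σ ≈ 0.396

If T ~ Lognormal(μ,σ) then ln T ~ Normal(μ,σ), so the p-quantile of ln T is μ + z_p·σ.
ln(200) = 5.298 and ln(340) = 5.829; z_{0.5} = 0, z_{0.91} = 1.341.
σ = (5.829 − 5.298)/(1.341 − (0)) = 0.396.
μ = 5.298 − (0)·0.396 = 5.298.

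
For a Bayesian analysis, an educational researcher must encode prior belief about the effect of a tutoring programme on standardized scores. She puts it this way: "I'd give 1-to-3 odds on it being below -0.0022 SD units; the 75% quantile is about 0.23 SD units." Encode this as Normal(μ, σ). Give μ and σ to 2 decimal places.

μ = 0.11, σ = 0.17

The p-quantile of Normal(μ,σ) is μ + z_p·σ, with z_{0.25} = -0.6745 and z_{0.75} = 0.6745.
Eliminate σ: μ = (z₂·x₁ − z₁·x₂)/(z₂ − z₁) = (0.6745·-0.0022 − (-0.6745)·0.23)/1.349 = 0.11.
Then σ = (x₂ − x₁)/(z₂ − z₁) = (0.23 − -0.0022)/1.349 = 0.17.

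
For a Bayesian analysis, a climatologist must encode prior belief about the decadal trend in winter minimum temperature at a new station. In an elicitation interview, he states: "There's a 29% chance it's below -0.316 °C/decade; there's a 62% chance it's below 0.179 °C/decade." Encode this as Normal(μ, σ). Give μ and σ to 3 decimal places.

The p-quantile of Normal(μ,σ) is μ + z_p·σ, with z_{0.29} = -0.5534 and z_{0.62} = 0.3055.
Eliminate σ: μ = (z₂·x₁ − z₁·x₂)/(z₂ − z₁) = (0.3055·-0.316 − (-0.5534)·0.179)/0.8589 = 0.003.
Then σ = (x₂ − x₁)/(z₂ − z₁) = (0.179 − -0.316)/0.8589 = 0.576.

μ = 0.003, σ = 0.576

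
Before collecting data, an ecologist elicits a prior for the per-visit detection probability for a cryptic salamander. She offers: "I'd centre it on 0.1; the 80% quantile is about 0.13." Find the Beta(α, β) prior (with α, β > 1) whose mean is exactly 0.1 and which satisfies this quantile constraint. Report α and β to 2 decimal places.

With mean 0.1 fixed, write α = 0.1s, β = 0.9s where s = α+β.
Need P(θ < 0.13) = 0.8 under Beta(0.1s, 0.9s). Normal approximation: (q−m)/√(m(1−m)/s) ≈ z_{0.8} = 0.842, so s ≈ 0.1·0.9·(0.842)²/(0.13−0.1)² = 70.8.
At s = 70.8: P(θ<0.13) ≈ 0.810. Adjusting to match 0.8 gives s ≈ 63.08.
So α = 0.1·63.08 ≈ 6.31, β = 0.9·63.08 ≈ 56.77.

α ≈ 6.31, β ≈ 56.77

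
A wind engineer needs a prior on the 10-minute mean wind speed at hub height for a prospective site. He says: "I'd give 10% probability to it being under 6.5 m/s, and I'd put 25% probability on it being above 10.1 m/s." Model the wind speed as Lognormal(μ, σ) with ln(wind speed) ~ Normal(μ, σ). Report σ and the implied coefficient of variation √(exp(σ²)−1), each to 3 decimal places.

If T ~ Lognormal(μ,σ) then ln T ~ Normal(μ,σ), so the p-quantile of ln T is μ + z_p·σ.
ln(6.5) = 1.872 and ln(10.1) = 2.313; z_{0.1} = -1.282, z_{0.75} = 0.6745.
σ = (2.313 − 1.872)/(0.6745 − (-1.282)) = 0.225.
μ = 1.872 − (-1.282)·0.225 = 2.161.
CV = √(exp(σ²)−1) = √(exp(0.0508)−1) = 0.228.

σ ≈ 0.225, CV ≈ 0.228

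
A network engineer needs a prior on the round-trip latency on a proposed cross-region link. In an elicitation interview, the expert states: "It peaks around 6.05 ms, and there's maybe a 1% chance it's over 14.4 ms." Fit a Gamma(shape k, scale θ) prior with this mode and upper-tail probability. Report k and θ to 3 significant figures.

Gamma(k,θ) with k>1 has mode (k−1)θ, so θ = 6.05/(k−1).
Need P(X < 14.4) = 0.99 with θ tied to k this way. Start at k = 2, θ = 6.05: P(X<14.4) ≈ 0.687.
Too low — raise k to concentrate. Iterating converges to k ≈ 7.31.
Then θ = 6.05/(7.31−1) ≈ 0.959.

k ≈ 7.31, θ ≈ 0.959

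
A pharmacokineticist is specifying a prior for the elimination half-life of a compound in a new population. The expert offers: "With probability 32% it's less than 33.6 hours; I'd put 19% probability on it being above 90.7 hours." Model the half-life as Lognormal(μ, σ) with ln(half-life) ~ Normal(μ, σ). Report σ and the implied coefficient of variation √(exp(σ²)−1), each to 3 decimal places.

If T ~ Lognormal(μ,σ) then ln T ~ Normal(μ,σ), so the p-quantile of ln T is μ + z_p·σ.
ln(33.6) = 3.515 and ln(90.7) = 4.508; z_{0.32} = -0.4677, z_{0.81} = 0.8779.
σ = (4.508 − 3.515)/(0.8779 − (-0.4677)) = 0.738.
μ = 3.515 − (-0.4677)·0.738 = 3.860.
CV = √(exp(σ²)−1) = √(exp(0.5446)−1) = 0.851.

σ ≈ 0.738, CV ≈ 0.851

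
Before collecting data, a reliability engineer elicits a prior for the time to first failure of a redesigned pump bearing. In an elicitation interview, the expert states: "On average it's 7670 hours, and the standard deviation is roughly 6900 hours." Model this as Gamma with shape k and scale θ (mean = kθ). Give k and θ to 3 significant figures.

For Gamma(k, scale θ): mean = kθ, variance = kθ², so CV = 1/√k.
CV = SD/mean = 6900/7670 = 0.8996, hence k = 1/CV² = 1.24.
Then θ = mean/k = 7670/1.24 = 6210.

k ≈ 1.24, θ ≈ 6210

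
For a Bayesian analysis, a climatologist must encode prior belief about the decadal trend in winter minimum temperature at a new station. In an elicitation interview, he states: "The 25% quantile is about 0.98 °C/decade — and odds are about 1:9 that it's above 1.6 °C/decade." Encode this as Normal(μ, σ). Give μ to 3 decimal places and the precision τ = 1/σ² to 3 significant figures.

For Normal(μ,σ), the p-quantile is μ + z_p·σ. Here z_{0.25} = -0.6745, z_{0.9} = 1.282.
So 0.98 = μ − 0.6745σ and 1.6 = μ + 1.282σ.
Subtracting: σ = (1.6 − 0.98)/(1.282 − (-0.6745)) = 0.317.
Then μ = 0.98 − (-0.6745)·0.317 = 1.194.
Precision τ = 1/σ² = 1/0.317² = 9.95.

μ = 1.194, τ = 9.95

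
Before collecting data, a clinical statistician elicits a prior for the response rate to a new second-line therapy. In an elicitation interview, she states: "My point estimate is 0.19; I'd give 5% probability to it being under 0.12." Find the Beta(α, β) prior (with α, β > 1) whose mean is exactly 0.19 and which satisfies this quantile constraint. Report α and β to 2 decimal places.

α ≈ 13.84, β ≈ 58.99

With mean 0.19 fixed, write α = 0.19s, β = 0.81s where s = α+β.
Need P(θ < 0.12) = 0.05 under Beta(0.19s, 0.81s). Normal approximation: (q−m)/√(m(1−m)/s) ≈ z_{0.05} = -1.64, so s ≈ 0.19·0.81·(-1.64)²/(0.12−0.19)² = 85.0.
At s = 85.0: P(θ<0.12) ≈ 0.037. Adjusting to match 0.05 gives s ≈ 72.82.
So α = 0.19·72.82 ≈ 13.84, β = 0.81·72.82 ≈ 58.99.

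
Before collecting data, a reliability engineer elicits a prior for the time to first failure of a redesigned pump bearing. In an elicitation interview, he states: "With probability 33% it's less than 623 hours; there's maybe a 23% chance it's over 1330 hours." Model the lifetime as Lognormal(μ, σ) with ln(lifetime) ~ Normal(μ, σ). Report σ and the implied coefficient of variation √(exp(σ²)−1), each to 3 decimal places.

σ ≈ 0.643, CV ≈ 0.716

If T ~ Lognormal(μ,σ) then ln T ~ Normal(μ,σ), so the p-quantile of ln T is μ + z_p·σ.
ln(623) = 6.435 and ln(1330) = 7.193; z_{0.33} = -0.4399, z_{0.77} = 0.7388.
σ = (7.193 − 6.435)/(0.7388 − (-0.4399)) = 0.643.
μ = 6.435 − (-0.4399)·0.643 = 6.718.
CV = √(exp(σ²)−1) = √(exp(0.4139)−1) = 0.716.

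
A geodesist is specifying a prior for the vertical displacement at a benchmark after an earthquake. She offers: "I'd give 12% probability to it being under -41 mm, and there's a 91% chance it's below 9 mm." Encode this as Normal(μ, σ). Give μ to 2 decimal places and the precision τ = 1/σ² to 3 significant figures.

For Normal(μ,σ), the p-quantile is μ + z_p·σ. Here z_{0.12} = -1.175, z_{0.91} = 1.341.
So -41 = μ − 1.175σ and 9 = μ + 1.341σ.
Subtracting: σ = (9 − -41)/(1.341 − (-1.175)) = 19.87.
Then μ = -41 − (-1.175)·19.87 = -17.65.
Precision τ = 1/σ² = 1/19.87² = 0.00253.

μ = -17.65, τ = 0.00253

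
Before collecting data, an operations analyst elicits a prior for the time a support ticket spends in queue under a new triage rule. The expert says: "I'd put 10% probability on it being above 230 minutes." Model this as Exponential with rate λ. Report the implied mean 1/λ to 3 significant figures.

P(T > 230.0) = e^(−λ·230.0) = 0.1, so λ = −ln(0.1)/230.0 = 0.01.
Mean = 1/λ = 99.9 minutes.

mean ≈ 99.9 minutes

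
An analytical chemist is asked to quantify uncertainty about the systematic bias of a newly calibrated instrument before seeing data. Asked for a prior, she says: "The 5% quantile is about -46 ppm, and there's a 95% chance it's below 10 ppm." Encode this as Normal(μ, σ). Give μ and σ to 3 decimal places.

μ = -18.000, σ = 17.023

For Normal(μ,σ), the p-quantile is μ + z_p·σ. Here z_{0.05} = -1.645, z_{0.95} = 1.645.
So -46 = μ − 1.645σ and 10 = μ + 1.645σ.
Subtracting: σ = (10 − -46)/(1.645 − (-1.645)) = 17.023.
Then μ = -46 − (-1.645)·17.023 = -18.000.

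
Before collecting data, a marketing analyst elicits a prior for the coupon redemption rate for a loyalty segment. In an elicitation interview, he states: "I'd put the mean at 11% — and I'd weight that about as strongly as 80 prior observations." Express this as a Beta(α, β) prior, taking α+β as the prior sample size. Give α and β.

α = 8.8, β = 71.2

Under the effective-sample-size interpretation, Beta(α, β) has prior mean α/(α+β) and prior sample size α+β.
So α+β = 80 and α/(α+β) = 0.11, giving α = 0.11·80 = 8.8 and β = 80 − 8.8 = 71.2.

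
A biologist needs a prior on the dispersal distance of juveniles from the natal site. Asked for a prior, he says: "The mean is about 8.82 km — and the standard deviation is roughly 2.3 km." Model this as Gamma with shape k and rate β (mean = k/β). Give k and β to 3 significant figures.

For Gamma(k, rate β): mean = k/β, variance = k/β², so CV = 1/√k.
CV = SD/mean = 2.3/8.82 = 0.2608, hence k = 1/CV² = 14.7.
Then β = k/mean = 14.7/8.82 = 1.67.

k ≈ 14.7, β ≈ 1.67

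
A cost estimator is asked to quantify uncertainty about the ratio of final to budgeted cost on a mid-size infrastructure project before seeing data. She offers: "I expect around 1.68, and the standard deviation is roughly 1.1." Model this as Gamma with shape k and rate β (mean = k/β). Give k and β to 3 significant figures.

k ≈ 2.33, β ≈ 1.39

For Gamma(k, rate β): mean = k/β, variance = k/β², so CV = 1/√k.
CV = SD/mean = 1.1/1.68 = 0.6548, hence k = 1/CV² = 2.33.
Then β = k/mean = 2.33/1.68 = 1.39.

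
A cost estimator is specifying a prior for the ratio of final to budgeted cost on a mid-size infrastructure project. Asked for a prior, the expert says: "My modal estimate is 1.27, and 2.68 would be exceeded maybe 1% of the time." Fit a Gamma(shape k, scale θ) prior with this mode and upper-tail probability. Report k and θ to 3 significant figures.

Gamma(k,θ) with k>1 has mode (k−1)θ, so θ = 1.27/(k−1).
Need P(X < 2.68) = 0.99 with θ tied to k this way. Start at k = 2, θ = 1.27: P(X<2.68) ≈ 0.623.
Too low — raise k to concentrate. Iterating converges to k ≈ 9.72.
Then θ = 1.27/(9.72−1) ≈ 0.146.

k ≈ 9.72, θ ≈ 0.146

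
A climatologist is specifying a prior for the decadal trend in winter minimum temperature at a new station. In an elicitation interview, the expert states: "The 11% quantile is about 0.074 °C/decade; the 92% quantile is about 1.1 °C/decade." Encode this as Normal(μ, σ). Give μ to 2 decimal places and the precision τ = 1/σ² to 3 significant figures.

The p-quantile of Normal(μ,σ) is μ + z_p·σ, with z_{0.11} = -1.227 and z_{0.92} = 1.405.
Eliminate σ: μ = (z₂·x₁ − z₁·x₂)/(z₂ − z₁) = (1.405·0.074 − (-1.227)·1.1)/2.632 = 0.55.
Then σ = (x₂ − x₁)/(z₂ − z₁) = (1.1 − 0.074)/2.632 = 0.39.
Precision τ = 1/σ² = 1/0.3899² = 6.58.

μ = 0.55, τ = 6.58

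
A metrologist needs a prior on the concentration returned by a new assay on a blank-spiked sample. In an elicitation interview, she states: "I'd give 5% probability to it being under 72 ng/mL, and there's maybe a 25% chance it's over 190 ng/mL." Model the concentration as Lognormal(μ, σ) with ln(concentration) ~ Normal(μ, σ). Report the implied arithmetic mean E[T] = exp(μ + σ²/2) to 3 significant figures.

E[T] ≈ 156 ng/mL

If T ~ Lognormal(μ,σ) then ln T ~ Normal(μ,σ), so the p-quantile of ln T is μ + z_p·σ.
ln(72) = 4.277 and ln(190) = 5.247; z_{0.05} = -1.645, z_{0.75} = 0.6745.
σ = (5.247 − 4.277)/(0.6745 − (-1.645)) = 0.418.
μ = 4.277 − (-1.645)·0.418 = 4.965.
E[T] = exp(μ + σ²/2) = exp(4.965 + 0.0875) = 156 ng/mL.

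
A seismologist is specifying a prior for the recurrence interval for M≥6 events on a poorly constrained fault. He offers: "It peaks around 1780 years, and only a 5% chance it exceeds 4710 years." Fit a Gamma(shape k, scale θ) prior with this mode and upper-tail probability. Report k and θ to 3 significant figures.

k ≈ 3.85, θ ≈ 625

Gamma(k,θ) with k>1 has mode (k−1)θ, so θ = 1780/(k−1).
Need P(X < 4710) = 0.95 with θ tied to k this way. Start at k = 2, θ = 1780: P(X<4710) ≈ 0.741.
Too low — raise k to concentrate. Iterating converges to k ≈ 3.85.
Then θ = 1780/(3.85−1) ≈ 625.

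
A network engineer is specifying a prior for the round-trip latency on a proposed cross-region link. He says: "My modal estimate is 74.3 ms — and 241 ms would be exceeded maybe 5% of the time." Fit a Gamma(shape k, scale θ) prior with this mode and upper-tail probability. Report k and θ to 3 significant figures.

k ≈ 2.89, θ ≈ 39.3

Gamma(k,θ) with k>1 has mode (k−1)θ, so θ = 74.3/(k−1).
Need P(X < 241) = 0.95 with θ tied to k this way. Start at k = 2, θ = 74.3: P(X<241) ≈ 0.834.
Too low — raise k to concentrate. Iterating converges to k ≈ 2.89.
Then θ = 74.3/(2.89−1) ≈ 39.3.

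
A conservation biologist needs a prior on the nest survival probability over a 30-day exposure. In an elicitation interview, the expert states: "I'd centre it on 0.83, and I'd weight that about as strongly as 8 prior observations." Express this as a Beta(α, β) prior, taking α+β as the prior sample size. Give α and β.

α = 6.64, β = 1.36

Under the effective-sample-size interpretation, Beta(α, β) has prior mean α/(α+β) and prior sample size α+β.
So α+β = 8 and α/(α+β) = 0.83, giving α = 0.83·8 = 6.64 and β = 8 − 6.64 = 1.36.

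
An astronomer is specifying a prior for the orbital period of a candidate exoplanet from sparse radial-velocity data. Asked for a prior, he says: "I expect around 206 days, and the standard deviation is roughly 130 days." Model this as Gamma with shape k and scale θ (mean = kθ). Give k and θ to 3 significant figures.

k ≈ 2.51, θ ≈ 82

For Gamma(k, scale θ): mean = kθ, variance = kθ², so CV = 1/√k.
CV = SD/mean = 130/206 = 0.6311, hence k = 1/CV² = 2.51.
Then θ = mean/k = 206/2.51 = 82.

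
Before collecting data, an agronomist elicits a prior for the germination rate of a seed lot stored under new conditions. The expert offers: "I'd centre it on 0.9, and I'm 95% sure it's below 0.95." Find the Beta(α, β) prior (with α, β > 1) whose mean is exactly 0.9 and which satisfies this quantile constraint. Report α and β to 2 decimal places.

With mean 0.9 fixed, write α = 0.9s, β = 0.1s where s = α+β.
Need P(θ < 0.95) = 0.95 under Beta(0.9s, 0.1s). Normal approximation: (q−m)/√(m(1−m)/s) ≈ z_{0.95} = 1.64, so s ≈ 0.9·0.1·(1.64)²/(0.95−0.9)² = 97.4.
At s = 97.4: P(θ<0.95) ≈ 0.972. Adjusting to match 0.95 gives s ≈ 74.82.
So α = 0.9·74.82 ≈ 67.33, β = 0.1·74.82 ≈ 7.48.

α ≈ 67.33, β ≈ 7.48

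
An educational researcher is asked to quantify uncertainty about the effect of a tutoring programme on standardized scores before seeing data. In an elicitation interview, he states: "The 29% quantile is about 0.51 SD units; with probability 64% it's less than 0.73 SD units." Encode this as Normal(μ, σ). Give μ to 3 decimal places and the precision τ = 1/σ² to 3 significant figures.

The p-quantile of Normal(μ,σ) is μ + z_p·σ, with z_{0.29} = -0.5534 and z_{0.64} = 0.3585.
Eliminate σ: μ = (z₂·x₁ − z₁·x₂)/(z₂ − z₁) = (0.3585·0.51 − (-0.5534)·0.73)/0.9118 = 0.644.
Then σ = (x₂ − x₁)/(z₂ − z₁) = (0.73 − 0.51)/0.9118 = 0.241.
Precision τ = 1/σ² = 1/0.2413² = 17.2.

μ = 0.644, τ = 17.2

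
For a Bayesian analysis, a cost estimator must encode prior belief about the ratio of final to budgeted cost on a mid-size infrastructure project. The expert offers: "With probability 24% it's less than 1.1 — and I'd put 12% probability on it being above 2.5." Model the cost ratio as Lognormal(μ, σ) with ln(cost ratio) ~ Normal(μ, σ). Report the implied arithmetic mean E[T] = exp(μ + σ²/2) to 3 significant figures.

If T ~ Lognormal(μ,σ) then ln T ~ Normal(μ,σ), so the p-quantile of ln T is μ + z_p·σ.
ln(1.1) = 0.09531 and ln(2.5) = 0.9163; z_{0.24} = -0.7063, z_{0.88} = 1.175.
σ = (0.9163 − 0.09531)/(1.175 − (-0.7063)) = 0.436.
μ = 0.09531 − (-0.7063)·0.436 = 0.404.
E[T] = exp(μ + σ²/2) = exp(0.404 + 0.0952) = 1.65.

E[T] ≈ 1.65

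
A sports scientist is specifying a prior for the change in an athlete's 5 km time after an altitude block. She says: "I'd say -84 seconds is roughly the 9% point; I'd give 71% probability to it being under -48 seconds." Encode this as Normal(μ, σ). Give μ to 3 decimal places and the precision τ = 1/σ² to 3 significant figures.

μ = -58.518, τ = 0.00277

For Normal(μ,σ), the p-quantile is μ + z_p·σ. Here z_{0.09} = -1.341, z_{0.71} = 0.5534.
So -84 = μ − 1.341σ and -48 = μ + 0.5534σ.
Subtracting: σ = (-48 − -84)/(0.5534 − (-1.341)) = 19.006.
Then μ = -84 − (-1.341)·19.006 = -58.518.
Precision τ = 1/σ² = 1/19.01² = 0.00277.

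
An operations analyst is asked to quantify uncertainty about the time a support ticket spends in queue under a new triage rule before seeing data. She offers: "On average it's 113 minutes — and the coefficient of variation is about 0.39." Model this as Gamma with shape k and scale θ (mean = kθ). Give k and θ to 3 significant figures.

k ≈ 6.57, θ ≈ 17.2

For Gamma(k, scale θ): mean = kθ, variance = kθ², so CV = 1/√k.
CV = 0.39, hence k = 1/CV² = 6.57.
Then θ = mean/k = 113/6.57 = 17.2.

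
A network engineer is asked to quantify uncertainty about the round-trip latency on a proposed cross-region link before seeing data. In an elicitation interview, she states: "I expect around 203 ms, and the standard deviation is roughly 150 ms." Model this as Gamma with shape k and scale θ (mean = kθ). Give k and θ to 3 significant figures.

For Gamma(k, scale θ): mean = kθ, variance = kθ², so CV = 1/√k.
CV = SD/mean = 150/203 = 0.7389, hence k = 1/CV² = 1.83.
Then θ = mean/k = 203/1.83 = 111.

k ≈ 1.83, θ ≈ 111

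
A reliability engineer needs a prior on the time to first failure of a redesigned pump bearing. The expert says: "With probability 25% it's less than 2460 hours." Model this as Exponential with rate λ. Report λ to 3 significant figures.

λ ≈ 0.000117

P(T < 2460.0) = 1 − e^(−λ·2460.0) = 0.25, so λ = −ln(1−0.25)/2460.0 = −ln(0.75)/2460.0 = 0.000117.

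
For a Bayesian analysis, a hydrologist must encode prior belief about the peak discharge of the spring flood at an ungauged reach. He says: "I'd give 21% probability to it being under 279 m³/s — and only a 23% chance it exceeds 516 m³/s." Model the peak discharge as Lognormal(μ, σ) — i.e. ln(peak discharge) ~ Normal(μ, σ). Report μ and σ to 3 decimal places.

μ ≈ 5.952, σ ≈ 0.398

If T ~ Lognormal(μ,σ) then ln T ~ Normal(μ,σ), so the p-quantile of ln T is μ + z_p·σ.
ln(279) = 5.631 and ln(516) = 6.246; z_{0.21} = -0.8064, z_{0.77} = 0.7388.
σ = (6.246 − 5.631)/(0.7388 − (-0.8064)) = 0.398.
μ = 5.631 − (-0.8064)·0.398 = 5.952.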